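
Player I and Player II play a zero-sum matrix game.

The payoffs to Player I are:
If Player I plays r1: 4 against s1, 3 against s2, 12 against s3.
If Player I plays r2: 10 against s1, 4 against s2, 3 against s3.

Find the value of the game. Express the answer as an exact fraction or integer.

Column s1 is strictly dominated by s2 for Player II (it gives Player I more in every row).
The remaining 2×2 game on (r1, r2) × (s2, s3) has no saddle point. Let Player I play r1 with probability p; indifference gives 3p + 4(1−p) = 12p + 3(1−p), so p = 1/10.
Similarly Player II's optimal q on s2 is 9/10, and the value is 3·(9/10) + (12)·(1/10) = 39/10.

39/10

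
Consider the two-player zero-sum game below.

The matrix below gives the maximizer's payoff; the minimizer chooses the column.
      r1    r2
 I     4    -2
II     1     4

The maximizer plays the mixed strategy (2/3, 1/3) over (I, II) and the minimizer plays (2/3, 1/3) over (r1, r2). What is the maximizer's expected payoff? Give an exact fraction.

2

Against (2/3, 1/3), each row's expected payoff is I: 2; II: 2.
Taking the (2/3, 1/3)-weighted average: (2/3)·(2) + (1/3)·(2) = 2.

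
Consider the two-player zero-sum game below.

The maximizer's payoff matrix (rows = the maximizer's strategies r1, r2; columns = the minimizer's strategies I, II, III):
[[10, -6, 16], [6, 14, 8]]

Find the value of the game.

Column III is strictly dominated by I for the minimizer (it gives the maximizer more in every row).
The remaining 2×2 game on (r1, r2) × (I, II) has no saddle point. Let the maximizer play r1 with probability p; indifference gives 10p + 6(1−p) = −6p + 14(1−p), so p = 1/3.
Similarly the minimizer's optimal q on I is 5/6, and the value is 10·(5/6) + (-6)·(1/6) = 22/3.

22/3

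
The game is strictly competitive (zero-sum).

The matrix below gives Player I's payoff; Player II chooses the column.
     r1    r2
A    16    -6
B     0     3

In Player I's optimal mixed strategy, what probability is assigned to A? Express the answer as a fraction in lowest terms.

Row minima are -6 and 0, so Player I's maximin is 0; column maxima are 16 and 3, so Player II's minimax is 3. These differ, so the equilibrium is in mixed strategies.
Let Player I play A with probability p. Player II is indifferent when 16p = −6p + 3(1−p), giving p = 3/25.

3/25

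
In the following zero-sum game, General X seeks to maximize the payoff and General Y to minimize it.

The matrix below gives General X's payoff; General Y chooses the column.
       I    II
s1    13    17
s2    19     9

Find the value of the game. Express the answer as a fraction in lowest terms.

103/7

Row minima are 13 and 9, so General X's maximin is 13; column maxima are 19 and 17, so General Y's minimax is 17. These differ, so the equilibrium is in mixed strategies.
Let General X play s1 with probability p. General Y is indifferent when 13p + 19(1−p) = 17p + 9(1−p), giving p = 5/7.
Let General Y play I with probability q. General X is indifferent when 13q + 17(1−q) = 19q + 9(1−q), giving q = 4/7.
The value is 13·(4/7) + (17)·(3/7) = 103/7.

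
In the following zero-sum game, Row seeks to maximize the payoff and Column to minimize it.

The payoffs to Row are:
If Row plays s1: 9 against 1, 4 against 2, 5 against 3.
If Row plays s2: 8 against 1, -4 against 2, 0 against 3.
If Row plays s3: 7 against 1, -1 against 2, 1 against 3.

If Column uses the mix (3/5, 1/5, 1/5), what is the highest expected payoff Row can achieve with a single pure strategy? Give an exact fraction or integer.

36/5

s1: (9)·(3/5) + (4)·(1/5) + (5)·(1/5) = 36/5.
s2: (8)·(3/5) + (-4)·(1/5) + (0)·(1/5) = 4.
s3: (7)·(3/5) + (-1)·(1/5) + (1)·(1/5) = 21/5.
The best pure response is s1 with expected payoff 36/5.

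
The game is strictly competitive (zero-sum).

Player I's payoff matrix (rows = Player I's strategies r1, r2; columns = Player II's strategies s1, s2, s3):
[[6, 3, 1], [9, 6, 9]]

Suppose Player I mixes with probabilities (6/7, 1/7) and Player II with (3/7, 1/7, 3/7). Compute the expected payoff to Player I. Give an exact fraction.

Against (3/7, 1/7, 3/7), each row's expected payoff is r1: 24/7; r2: 60/7.
Taking the (6/7, 1/7)-weighted average: (6/7)·(24/7) + (1/7)·(60/7) = 204/49.

204/49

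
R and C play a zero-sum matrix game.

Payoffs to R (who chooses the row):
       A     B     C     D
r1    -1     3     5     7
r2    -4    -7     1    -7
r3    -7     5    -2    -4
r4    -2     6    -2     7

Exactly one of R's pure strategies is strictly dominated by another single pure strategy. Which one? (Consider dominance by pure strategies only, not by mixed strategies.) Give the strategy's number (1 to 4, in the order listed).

Compare r2 with r1: -1 > -4, 3 > -7, 5 > 1, 7 > -7.
So r1 strictly dominates r2 for R; r2 is strictly dominated.

2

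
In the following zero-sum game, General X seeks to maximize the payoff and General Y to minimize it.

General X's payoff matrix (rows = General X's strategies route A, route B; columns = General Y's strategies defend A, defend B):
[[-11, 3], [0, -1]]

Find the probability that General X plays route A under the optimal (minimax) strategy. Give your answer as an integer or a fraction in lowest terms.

Row minima are -11 and -1, so General X's maximin is -1; column maxima are 0 and 3, so General Y's minimax is 0. These differ, so the equilibrium is in mixed strategies.
Let General X play route A with probability p. General Y is indifferent when −11p = 3p − (1−p), giving p = 1/15.

1/15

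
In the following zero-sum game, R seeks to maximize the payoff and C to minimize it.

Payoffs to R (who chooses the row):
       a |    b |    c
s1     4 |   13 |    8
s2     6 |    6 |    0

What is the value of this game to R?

Column b is strictly dominated by c for C (it gives R more in every row).
The remaining 2×2 game on (s1, s2) × (a, c) has no saddle point. Let R play s1 with probability p; indifference gives 4p + 6(1−p) = 8p, so p = 3/5.
Similarly C's optimal q on a is 4/5, and the value is 4·(4/5) + (8)·(1/5) = 24/5.

24/5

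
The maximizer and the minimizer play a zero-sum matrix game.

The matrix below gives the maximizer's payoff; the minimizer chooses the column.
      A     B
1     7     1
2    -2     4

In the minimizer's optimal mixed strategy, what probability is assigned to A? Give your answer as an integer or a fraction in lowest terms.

1/4

Row minima are 1 and -2, so the maximizer's maximin is 1; column maxima are 7 and 4, so the minimizer's minimax is 4. These differ, so the equilibrium is in mixed strategies.
Let the minimizer play A with probability q. The maximizer is indifferent when 7q + (1−q) = −2q + 4(1−q), giving q = 1/4.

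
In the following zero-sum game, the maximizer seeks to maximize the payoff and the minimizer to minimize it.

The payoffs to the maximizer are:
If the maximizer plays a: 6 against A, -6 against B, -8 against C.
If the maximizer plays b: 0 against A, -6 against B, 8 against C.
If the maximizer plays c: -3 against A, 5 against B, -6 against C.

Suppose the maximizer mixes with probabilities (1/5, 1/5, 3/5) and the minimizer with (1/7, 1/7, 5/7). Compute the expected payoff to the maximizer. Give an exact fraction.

-18/7

Against (1/7, 1/7, 5/7), each row's expected payoff is a: -40/7; b: 34/7; c: -4.
Taking the (1/5, 1/5, 3/5)-weighted average: (1/5)·(-40/7) + (1/5)·(34/7) + (3/5)·(-4) = -18/7.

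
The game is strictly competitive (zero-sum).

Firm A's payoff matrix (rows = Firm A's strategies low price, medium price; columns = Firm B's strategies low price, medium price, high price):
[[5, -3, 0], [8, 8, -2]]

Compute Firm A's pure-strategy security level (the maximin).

The worst-case payoff for each row is low price: -3, medium price: -2.
The best of these is -2.

-2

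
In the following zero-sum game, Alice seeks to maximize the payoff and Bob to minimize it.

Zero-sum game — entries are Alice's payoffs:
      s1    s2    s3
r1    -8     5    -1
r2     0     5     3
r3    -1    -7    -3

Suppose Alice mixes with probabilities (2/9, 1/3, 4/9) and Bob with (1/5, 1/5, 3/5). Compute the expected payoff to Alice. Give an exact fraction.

-38/45

Against (1/5, 1/5, 3/5), each row's expected payoff is r1: -6/5; r2: 14/5; r3: -17/5.
Taking the (2/9, 1/3, 4/9)-weighted average: (2/9)·(-6/5) + (1/3)·(14/5) + (4/9)·(-17/5) = -38/45.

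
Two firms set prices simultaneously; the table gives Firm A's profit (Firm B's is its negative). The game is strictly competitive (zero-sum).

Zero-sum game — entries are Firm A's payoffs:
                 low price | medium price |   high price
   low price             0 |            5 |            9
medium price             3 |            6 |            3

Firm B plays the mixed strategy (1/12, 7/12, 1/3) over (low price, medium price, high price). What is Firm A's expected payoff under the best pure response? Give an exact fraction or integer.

low price: (0)·(1/12) + (5)·(7/12) + (9)·(1/3) = 71/12.
medium price: (3)·(1/12) + (6)·(7/12) + (3)·(1/3) = 19/4.
The best pure response is low price with expected payoff 71/12.

71/12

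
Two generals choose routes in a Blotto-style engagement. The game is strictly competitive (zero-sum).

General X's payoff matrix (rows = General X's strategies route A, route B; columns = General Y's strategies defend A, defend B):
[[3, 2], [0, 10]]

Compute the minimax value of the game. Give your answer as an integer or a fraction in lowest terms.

30/11

Row minima are 2 and 0, so General X's maximin is 2; column maxima are 3 and 10, so General Y's minimax is 3. These differ, so the equilibrium is in mixed strategies.
Let General X play route A with probability p. General Y is indifferent when 3p = 2p + 10(1−p), giving p = 10/11.
Let General Y play defend A with probability q. General X is indifferent when 3q + 2(1−q) = 10(1−q), giving q = 8/11.
The value is 3·(8/11) + (2)·(3/11) = 30/11.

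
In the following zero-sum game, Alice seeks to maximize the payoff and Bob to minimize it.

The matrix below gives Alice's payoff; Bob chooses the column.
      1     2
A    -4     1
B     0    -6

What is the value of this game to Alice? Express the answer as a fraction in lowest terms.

Row minima are -4 and -6, so Alice's maximin is -4; column maxima are 0 and 1, so Bob's minimax is 0. These differ, so the equilibrium is in mixed strategies.
Let Alice play A with probability p. Bob is indifferent when −4p = p − 6(1−p), giving p = 6/11.
Let Bob play 1 with probability q. Alice is indifferent when −4q + (1−q) = −6(1−q), giving q = 7/11.
The value is -4·(7/11) + (1)·(4/11) = -24/11.

-24/11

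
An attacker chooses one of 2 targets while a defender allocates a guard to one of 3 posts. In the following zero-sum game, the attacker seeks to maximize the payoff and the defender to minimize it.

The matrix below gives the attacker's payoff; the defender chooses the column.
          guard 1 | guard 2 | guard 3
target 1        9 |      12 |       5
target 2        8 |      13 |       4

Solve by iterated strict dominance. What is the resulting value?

5

Column guard 1 is strictly dominated by guard 3 for the defender (5<9, 4<8); eliminate guard 1.
Column guard 2 is strictly dominated by guard 3 for the defender (5<12, 4<13); eliminate guard 2.
Row target 2 is strictly dominated by row target 1 (5>4); eliminate target 2.
Only (target 1, guard 3) remains, with payoff 5.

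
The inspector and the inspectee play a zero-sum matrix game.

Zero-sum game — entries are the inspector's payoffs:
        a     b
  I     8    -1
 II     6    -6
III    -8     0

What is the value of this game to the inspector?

-8/17

Row II is strictly dominated by row I, so the inspector never plays it.
The remaining 2×2 game on (I, III) × (a, b) has no saddle point. Let the inspector play I with probability p; indifference gives 8p − 8(1−p) = −p, so p = 8/17.
Similarly the inspectee's optimal q on a is 1/17, and the value is 8·(1/17) + (-1)·(16/17) = -8/17.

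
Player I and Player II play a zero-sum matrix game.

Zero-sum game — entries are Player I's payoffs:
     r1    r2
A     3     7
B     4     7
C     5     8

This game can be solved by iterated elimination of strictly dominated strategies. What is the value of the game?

5

Column r2 is strictly dominated by r1 for Player II (3<7, 4<7, 5<8); eliminate r2.
Row A is strictly dominated by row B (4>3); eliminate A.
Row B is strictly dominated by row C (5>4); eliminate B.
Only (C, r1) remains, with payoff 5.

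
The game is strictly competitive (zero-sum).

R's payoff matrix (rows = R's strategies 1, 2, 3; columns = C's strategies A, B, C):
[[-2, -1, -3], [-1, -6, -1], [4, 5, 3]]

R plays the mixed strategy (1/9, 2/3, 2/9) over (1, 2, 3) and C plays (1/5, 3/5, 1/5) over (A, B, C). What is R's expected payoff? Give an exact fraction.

Against (1/5, 3/5, 1/5), each row's expected payoff is 1: -8/5; 2: -4; 3: 22/5.
Taking the (1/9, 2/3, 2/9)-weighted average: (1/9)·(-8/5) + (2/3)·(-4) + (2/9)·(22/5) = -28/15.

-28/15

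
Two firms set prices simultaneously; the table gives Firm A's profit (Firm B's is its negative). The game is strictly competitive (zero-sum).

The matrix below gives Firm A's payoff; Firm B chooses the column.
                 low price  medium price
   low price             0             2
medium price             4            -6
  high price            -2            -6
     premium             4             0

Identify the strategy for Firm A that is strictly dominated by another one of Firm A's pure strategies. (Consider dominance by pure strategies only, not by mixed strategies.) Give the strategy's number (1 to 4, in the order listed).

Compare high price with low price: 0 > -2, 2 > -6.
So low price strictly dominates high price for Firm A; high price is strictly dominated.

3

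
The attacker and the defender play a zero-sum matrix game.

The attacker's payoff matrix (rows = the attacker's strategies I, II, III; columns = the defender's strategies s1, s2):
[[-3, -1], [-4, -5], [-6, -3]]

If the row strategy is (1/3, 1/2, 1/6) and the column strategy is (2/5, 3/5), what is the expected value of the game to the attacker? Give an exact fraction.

-18/5

Against (2/5, 3/5), each row's expected payoff is I: -9/5; II: -23/5; III: -21/5.
Taking the (1/3, 1/2, 1/6)-weighted average: (1/3)·(-9/5) + (1/2)·(-23/5) + (1/6)·(-21/5) = -18/5.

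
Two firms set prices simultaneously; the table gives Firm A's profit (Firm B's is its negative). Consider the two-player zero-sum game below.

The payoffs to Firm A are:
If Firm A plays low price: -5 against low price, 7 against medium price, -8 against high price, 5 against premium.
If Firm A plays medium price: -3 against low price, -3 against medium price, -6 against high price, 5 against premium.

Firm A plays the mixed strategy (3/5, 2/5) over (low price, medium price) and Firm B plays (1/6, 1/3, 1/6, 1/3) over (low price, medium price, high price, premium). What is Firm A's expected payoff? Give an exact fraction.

Against (1/6, 1/3, 1/6, 1/3), each row's expected payoff is low price: 11/6; medium price: -5/6.
Taking the (3/5, 2/5)-weighted average: (3/5)·(11/6) + (2/5)·(-5/6) = 23/30.

23/30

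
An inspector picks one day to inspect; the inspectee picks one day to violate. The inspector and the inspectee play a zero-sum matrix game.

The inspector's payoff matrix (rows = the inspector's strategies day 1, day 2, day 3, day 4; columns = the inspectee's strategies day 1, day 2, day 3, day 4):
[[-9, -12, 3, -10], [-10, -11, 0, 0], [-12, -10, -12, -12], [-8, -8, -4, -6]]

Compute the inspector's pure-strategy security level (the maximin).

The worst-case payoff for each row is day 1: -12, day 2: -11, day 3: -12, day 4: -8.
The best of these is -8.

-8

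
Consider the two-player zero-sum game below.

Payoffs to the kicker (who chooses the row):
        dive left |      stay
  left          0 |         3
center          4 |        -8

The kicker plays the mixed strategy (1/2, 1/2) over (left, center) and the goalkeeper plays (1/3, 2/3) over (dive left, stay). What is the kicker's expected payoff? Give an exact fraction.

Against (1/3, 2/3), each row's expected payoff is left: 2; center: -4.
Taking the (1/2, 1/2)-weighted average: (1/2)·(2) + (1/2)·(-4) = -1.

-1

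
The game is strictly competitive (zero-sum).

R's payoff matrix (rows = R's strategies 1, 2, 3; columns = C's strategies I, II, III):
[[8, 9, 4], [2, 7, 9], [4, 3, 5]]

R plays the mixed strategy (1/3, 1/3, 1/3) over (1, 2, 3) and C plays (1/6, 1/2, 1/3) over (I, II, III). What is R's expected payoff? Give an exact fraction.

107/18

Against (1/6, 1/2, 1/3), each row's expected payoff is 1: 43/6; 2: 41/6; 3: 23/6.
Taking the (1/3, 1/3, 1/3)-weighted average: (1/3)·(43/6) + (1/3)·(41/6) + (1/3)·(23/6) = 107/18.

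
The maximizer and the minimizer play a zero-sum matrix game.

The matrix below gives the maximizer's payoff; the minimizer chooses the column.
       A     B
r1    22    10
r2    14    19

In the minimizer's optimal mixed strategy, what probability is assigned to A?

9/17

Row minima are 10 and 14, so the maximizer's maximin is 14; column maxima are 22 and 19, so the minimizer's minimax is 19. These differ, so the equilibrium is in mixed strategies.
Let the minimizer play A with probability q. The maximizer is indifferent when 22q + 10(1−q) = 14q + 19(1−q), giving q = 9/17.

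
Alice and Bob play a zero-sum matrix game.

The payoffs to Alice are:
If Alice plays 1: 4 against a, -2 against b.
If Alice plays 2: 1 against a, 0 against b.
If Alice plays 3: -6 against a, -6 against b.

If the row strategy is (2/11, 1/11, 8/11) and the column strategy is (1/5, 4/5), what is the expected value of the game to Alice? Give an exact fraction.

Against (1/5, 4/5), each row's expected payoff is 1: -4/5; 2: 1/5; 3: -6.
Taking the (2/11, 1/11, 8/11)-weighted average: (2/11)·(-4/5) + (1/11)·(1/5) + (8/11)·(-6) = -247/55.

-247/55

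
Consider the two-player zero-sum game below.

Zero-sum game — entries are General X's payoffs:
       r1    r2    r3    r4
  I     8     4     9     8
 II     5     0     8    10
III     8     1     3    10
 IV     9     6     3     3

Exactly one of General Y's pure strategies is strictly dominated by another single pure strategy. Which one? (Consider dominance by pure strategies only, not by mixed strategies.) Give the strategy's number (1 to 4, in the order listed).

General Y prefers columns that give General X less. Compare r1 with r2: 4 < 8, 0 < 5, 1 < 8, 6 < 9.
So r2 strictly dominates r1 for General Y; r1 is strictly dominated.

1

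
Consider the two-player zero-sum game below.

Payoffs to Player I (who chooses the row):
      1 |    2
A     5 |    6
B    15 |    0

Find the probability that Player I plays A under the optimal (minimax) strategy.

Row minima are 5 and 0, so Player I's maximin is 5; column maxima are 15 and 6, so Player II's minimax is 6. These differ, so the equilibrium is in mixed strategies.
Let Player I play A with probability p. Player II is indifferent when 5p + 15(1−p) = 6p, giving p = 15/16.

15/16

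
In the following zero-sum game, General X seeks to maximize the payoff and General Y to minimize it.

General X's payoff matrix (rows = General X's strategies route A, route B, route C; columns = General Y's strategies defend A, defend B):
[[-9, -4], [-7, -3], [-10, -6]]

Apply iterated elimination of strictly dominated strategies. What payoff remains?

-7

Row route A is strictly dominated by row route B (-7>-9, -3>-4); eliminate route A.
Column defend B is strictly dominated by defend A for General Y (-7<-3, -10<-6); eliminate defend B.
Row route C is strictly dominated by row route B (-7>-10); eliminate route C.
Only (route B, defend A) remains, with payoff -7.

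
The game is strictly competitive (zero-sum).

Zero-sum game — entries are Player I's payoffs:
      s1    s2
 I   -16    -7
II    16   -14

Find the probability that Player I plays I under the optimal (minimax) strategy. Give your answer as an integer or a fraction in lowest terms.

Row minima are -16 and -14, so Player I's maximin is -14; column maxima are 16 and -7, so Player II's minimax is -7. These differ, so the equilibrium is in mixed strategies.
Let Player I play I with probability p. Player II is indifferent when −16p + 16(1−p) = −7p − 14(1−p), giving p = 10/13.

10/13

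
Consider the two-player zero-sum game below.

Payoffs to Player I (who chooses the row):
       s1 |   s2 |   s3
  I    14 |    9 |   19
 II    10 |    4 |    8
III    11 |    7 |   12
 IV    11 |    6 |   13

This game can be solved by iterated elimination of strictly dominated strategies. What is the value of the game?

9

Row III is strictly dominated by row I (14>11, 9>7, 19>12); eliminate III.
Row IV is strictly dominated by row I (14>11, 9>6, 19>13); eliminate IV.
Row II is strictly dominated by row I (14>10, 9>4, 19>8); eliminate II.
Column s1 is strictly dominated by s2 for Player II (9<14); eliminate s1.
Column s3 is strictly dominated by s2 for Player II (9<19); eliminate s3.
Only (I, s2) remains, with payoff 9.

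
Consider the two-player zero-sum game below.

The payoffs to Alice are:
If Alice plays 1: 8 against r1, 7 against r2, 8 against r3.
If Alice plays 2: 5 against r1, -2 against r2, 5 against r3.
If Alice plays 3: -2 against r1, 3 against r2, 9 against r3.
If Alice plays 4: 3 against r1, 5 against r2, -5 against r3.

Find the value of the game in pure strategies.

Row minima: 7, -2, -2, -5 → Alice's maximin is 7.
Column maxima: 8, 7, 9 → Bob's minimax is 7.
They coincide at (1, r2), so the value is 7.

7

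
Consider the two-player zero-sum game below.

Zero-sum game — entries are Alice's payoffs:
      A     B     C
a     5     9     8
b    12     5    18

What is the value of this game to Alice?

83/11

Column C is strictly dominated by A for Bob (it gives Alice more in every row).
The remaining 2×2 game on (a, b) × (A, B) has no saddle point. Let Alice play a with probability p; indifference gives 5p + 12(1−p) = 9p + 5(1−p), so p = 7/11.
Similarly Bob's optimal q on A is 4/11, and the value is 5·(4/11) + (9)·(7/11) = 83/11.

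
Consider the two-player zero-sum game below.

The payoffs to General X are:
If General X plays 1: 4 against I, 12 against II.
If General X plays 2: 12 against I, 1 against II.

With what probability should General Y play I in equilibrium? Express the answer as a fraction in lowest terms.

11/19

Row minima are 4 and 1, so General X's maximin is 4; column maxima are 12 and 12, so General Y's minimax is 12. These differ, so the equilibrium is in mixed strategies.
Let General Y play I with probability q. General X is indifferent when 4q + 12(1−q) = 12q + (1−q), giving q = 11/19.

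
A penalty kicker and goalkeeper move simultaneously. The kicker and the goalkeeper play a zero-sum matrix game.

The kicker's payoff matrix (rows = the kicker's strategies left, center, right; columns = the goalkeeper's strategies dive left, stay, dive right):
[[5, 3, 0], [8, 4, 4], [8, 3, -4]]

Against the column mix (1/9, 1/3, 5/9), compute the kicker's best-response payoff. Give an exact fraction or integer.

left: (5)·(1/9) + (3)·(1/3) + (0)·(5/9) = 14/9.
center: (8)·(1/9) + (4)·(1/3) + (4)·(5/9) = 40/9.
right: (8)·(1/9) + (3)·(1/3) + (-4)·(5/9) = -1/3.
The best pure response is center with expected payoff 40/9.

40/9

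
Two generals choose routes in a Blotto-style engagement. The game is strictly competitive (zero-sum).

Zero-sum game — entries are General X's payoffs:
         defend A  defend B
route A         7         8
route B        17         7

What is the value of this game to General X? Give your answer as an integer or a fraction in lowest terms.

87/11

Row minima are 7 and 7, so General X's maximin is 7; column maxima are 17 and 8, so General Y's minimax is 8. These differ, so the equilibrium is in mixed strategies.
Let General X play route A with probability p. General Y is indifferent when 7p + 17(1−p) = 8p + 7(1−p), giving p = 10/11.
Let General Y play defend A with probability q. General X is indifferent when 7q + 8(1−q) = 17q + 7(1−q), giving q = 1/11.
The value is 7·(1/11) + (8)·(10/11) = 87/11.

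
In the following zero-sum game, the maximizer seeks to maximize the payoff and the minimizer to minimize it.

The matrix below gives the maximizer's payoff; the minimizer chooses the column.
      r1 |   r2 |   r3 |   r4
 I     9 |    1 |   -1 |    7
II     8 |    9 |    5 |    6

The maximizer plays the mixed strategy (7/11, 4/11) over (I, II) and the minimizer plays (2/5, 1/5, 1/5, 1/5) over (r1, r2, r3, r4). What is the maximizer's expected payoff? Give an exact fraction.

29/5

Against (2/5, 1/5, 1/5, 1/5), each row's expected payoff is I: 5; II: 36/5.
Taking the (7/11, 4/11)-weighted average: (7/11)·(5) + (4/11)·(36/5) = 29/5.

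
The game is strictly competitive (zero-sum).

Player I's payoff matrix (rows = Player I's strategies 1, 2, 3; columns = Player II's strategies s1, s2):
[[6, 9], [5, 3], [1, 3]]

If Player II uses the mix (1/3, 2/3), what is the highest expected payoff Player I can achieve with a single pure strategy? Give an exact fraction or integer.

8

1: (6)·(1/3) + (9)·(2/3) = 8.
2: (5)·(1/3) + (3)·(2/3) = 11/3.
3: (1)·(1/3) + (3)·(2/3) = 7/3.
The best pure response is 1 with expected payoff 8.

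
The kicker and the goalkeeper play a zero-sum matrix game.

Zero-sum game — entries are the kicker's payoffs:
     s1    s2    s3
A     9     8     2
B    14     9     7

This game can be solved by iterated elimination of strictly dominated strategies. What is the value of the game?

Row A is strictly dominated by row B (14>9, 9>8, 7>2); eliminate A.
Column s1 is strictly dominated by s2 for the goalkeeper (9<14); eliminate s1.
Column s2 is strictly dominated by s3 for the goalkeeper (7<9); eliminate s2.
Only (B, s3) remains, with payoff 7.

7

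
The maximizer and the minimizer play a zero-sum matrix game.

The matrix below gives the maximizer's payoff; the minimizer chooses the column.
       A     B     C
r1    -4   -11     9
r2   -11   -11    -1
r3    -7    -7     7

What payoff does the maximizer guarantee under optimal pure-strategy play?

-7

Row minima: -11, -11, -7 → the maximizer's maximin is -7.
Column maxima: -4, -7, 9 → the minimizer's minimax is -7.
They coincide at (r3, B), so the value is -7.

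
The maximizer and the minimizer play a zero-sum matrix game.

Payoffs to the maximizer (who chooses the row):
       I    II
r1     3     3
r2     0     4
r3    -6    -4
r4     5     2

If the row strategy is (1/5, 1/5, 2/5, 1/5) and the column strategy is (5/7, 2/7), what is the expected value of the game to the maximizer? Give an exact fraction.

-18/35

Against (5/7, 2/7), each row's expected payoff is r1: 3; r2: 8/7; r3: -38/7; r4: 29/7.
Taking the (1/5, 1/5, 2/5, 1/5)-weighted average: (1/5)·(3) + (1/5)·(8/7) + (2/5)·(-38/7) + (1/5)·(29/7) = -18/35.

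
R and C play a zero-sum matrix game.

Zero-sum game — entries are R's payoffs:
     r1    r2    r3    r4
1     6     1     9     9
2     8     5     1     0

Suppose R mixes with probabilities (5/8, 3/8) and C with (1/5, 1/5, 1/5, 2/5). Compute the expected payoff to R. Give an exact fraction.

Against (1/5, 1/5, 1/5, 2/5), each row's expected payoff is 1: 34/5; 2: 14/5.
Taking the (5/8, 3/8)-weighted average: (5/8)·(34/5) + (3/8)·(14/5) = 53/10.

53/10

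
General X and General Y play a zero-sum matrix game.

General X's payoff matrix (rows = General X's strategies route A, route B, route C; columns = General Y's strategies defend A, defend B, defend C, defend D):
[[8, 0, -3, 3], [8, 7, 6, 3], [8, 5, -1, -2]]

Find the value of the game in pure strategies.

3

Row minima: -3, 3, -2 → General X's maximin is 3.
Column maxima: 8, 7, 6, 3 → General Y's minimax is 3.
They coincide at (route B, defend D), so the value is 3.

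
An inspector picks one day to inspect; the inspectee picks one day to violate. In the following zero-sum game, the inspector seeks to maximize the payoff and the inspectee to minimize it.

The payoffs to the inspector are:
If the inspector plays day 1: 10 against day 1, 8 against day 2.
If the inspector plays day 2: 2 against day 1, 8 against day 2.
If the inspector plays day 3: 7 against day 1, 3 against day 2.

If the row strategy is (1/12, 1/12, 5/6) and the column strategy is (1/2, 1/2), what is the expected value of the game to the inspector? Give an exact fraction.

Against (1/2, 1/2), each row's expected payoff is day 1: 9; day 2: 5; day 3: 5.
Taking the (1/12, 1/12, 5/6)-weighted average: (1/12)·(9) + (1/12)·(5) + (5/6)·(5) = 16/3.

16/3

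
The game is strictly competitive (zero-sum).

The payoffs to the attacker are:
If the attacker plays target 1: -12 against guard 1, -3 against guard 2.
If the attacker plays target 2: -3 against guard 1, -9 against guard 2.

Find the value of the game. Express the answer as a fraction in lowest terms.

-33/5

Row minima are -12 and -9, so the attacker's maximin is -9; column maxima are -3 and -3, so the defender's minimax is -3. These differ, so the equilibrium is in mixed strategies.
Let the attacker play target 1 with probability p. The defender is indifferent when −12p − 3(1−p) = −3p − 9(1−p), giving p = 2/5.
Let the defender play guard 1 with probability q. The attacker is indifferent when −12q − 3(1−q) = −3q − 9(1−q), giving q = 2/5.
The value is -12·(2/5) + (-3)·(3/5) = -33/5.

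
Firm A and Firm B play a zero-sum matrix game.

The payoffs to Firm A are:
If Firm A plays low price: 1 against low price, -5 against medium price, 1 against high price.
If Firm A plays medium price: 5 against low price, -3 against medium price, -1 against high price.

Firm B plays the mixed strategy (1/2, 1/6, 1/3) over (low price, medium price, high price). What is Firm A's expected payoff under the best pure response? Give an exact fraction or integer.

low price: (1)·(1/2) + (-5)·(1/6) + (1)·(1/3) = 0.
medium price: (5)·(1/2) + (-3)·(1/6) + (-1)·(1/3) = 5/3.
The best pure response is medium price with expected payoff 5/3.

5/3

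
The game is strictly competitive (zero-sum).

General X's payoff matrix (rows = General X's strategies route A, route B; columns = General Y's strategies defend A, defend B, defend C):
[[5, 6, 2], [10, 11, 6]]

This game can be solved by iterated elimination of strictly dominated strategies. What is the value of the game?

6

Row route A is strictly dominated by row route B (10>5, 11>6, 6>2); eliminate route A.
Column defend B is strictly dominated by defend A for General Y (10<11); eliminate defend B.
Column defend A is strictly dominated by defend C for General Y (6<10); eliminate defend A.
Only (route B, defend C) remains, with payoff 6.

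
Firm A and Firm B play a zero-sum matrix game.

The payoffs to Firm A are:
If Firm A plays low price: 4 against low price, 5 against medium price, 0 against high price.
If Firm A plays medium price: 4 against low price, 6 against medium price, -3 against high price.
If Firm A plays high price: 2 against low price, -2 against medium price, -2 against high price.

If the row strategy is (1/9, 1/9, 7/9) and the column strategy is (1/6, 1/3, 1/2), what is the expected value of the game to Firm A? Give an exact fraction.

-35/54

Against (1/6, 1/3, 1/2), each row's expected payoff is low price: 7/3; medium price: 7/6; high price: -4/3.
Taking the (1/9, 1/9, 7/9)-weighted average: (1/9)·(7/3) + (1/9)·(7/6) + (7/9)·(-4/3) = -35/54.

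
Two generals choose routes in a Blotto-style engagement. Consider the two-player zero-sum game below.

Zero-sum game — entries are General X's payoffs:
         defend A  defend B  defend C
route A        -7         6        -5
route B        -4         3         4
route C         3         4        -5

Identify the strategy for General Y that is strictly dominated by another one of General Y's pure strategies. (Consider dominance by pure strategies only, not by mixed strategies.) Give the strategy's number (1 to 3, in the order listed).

2

General Y prefers columns that give General X less. Compare defend B with defend A: -7 < 6, -4 < 3, 3 < 4.
So defend A strictly dominates defend B for General Y; defend B is strictly dominated.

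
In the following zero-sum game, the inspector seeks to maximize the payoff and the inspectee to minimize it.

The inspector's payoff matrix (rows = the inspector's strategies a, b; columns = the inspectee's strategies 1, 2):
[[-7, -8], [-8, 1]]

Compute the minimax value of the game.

Row minima are -8 and -8, so the inspector's maximin is -8; column maxima are -7 and 1, so the inspectee's minimax is -7. These differ, so the equilibrium is in mixed strategies.
Let the inspector play a with probability p. The inspectee is indifferent when −7p − 8(1−p) = −8p + (1−p), giving p = 9/10.
Let the inspectee play 1 with probability q. The inspector is indifferent when −7q − 8(1−q) = −8q + (1−q), giving q = 9/10.
The value is -7·(9/10) + (-8)·(1/10) = -71/10.

-71/10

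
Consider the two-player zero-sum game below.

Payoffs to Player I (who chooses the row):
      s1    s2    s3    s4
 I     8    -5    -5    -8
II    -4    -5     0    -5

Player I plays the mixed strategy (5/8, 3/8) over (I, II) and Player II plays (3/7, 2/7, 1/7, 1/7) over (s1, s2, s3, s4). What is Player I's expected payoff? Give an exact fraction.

Against (3/7, 2/7, 1/7, 1/7), each row's expected payoff is I: 1/7; II: -27/7.
Taking the (5/8, 3/8)-weighted average: (5/8)·(1/7) + (3/8)·(-27/7) = -19/14.

-19/14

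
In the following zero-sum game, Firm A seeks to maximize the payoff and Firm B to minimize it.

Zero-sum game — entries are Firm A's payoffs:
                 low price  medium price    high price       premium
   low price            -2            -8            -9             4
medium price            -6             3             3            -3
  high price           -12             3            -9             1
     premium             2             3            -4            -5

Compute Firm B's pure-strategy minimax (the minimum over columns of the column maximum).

2

The worst case (largest entry) in each column is low price: 2, medium price: 3, high price: 3, premium: 4.
The best (smallest) of these is 2.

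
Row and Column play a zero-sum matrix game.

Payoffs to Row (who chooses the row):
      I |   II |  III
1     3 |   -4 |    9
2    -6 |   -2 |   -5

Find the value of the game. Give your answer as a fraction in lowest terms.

Column III is strictly dominated by I for Column (it gives Row more in every row).
The remaining 2×2 game on (1, 2) × (I, II) has no saddle point. Let Row play 1 with probability p; indifference gives 3p − 6(1−p) = −4p − 2(1−p), so p = 4/11.
Similarly Column's optimal q on I is 2/11, and the value is 3·(2/11) + (-4)·(9/11) = -30/11.

-30/11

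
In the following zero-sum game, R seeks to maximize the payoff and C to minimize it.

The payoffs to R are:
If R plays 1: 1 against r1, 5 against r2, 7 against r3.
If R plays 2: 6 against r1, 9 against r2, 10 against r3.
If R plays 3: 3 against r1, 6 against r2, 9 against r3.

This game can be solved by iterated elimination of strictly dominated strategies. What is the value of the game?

6

Column r2 is strictly dominated by r1 for C (1<5, 6<9, 3<6); eliminate r2.
Column r3 is strictly dominated by r1 for C (1<7, 6<10, 3<9); eliminate r3.
Row 1 is strictly dominated by row 2 (6>1); eliminate 1.
Row 3 is strictly dominated by row 2 (6>3); eliminate 3.
Only (2, r1) remains, with payoff 6.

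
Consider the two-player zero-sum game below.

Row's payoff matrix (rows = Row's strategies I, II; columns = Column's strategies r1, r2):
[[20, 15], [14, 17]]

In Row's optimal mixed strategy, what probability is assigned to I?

Row minima are 15 and 14, so Row's maximin is 15; column maxima are 20 and 17, so Column's minimax is 17. These differ, so the equilibrium is in mixed strategies.
Let Row play I with probability p. Column is indifferent when 20p + 14(1−p) = 15p + 17(1−p), giving p = 3/8.

3/8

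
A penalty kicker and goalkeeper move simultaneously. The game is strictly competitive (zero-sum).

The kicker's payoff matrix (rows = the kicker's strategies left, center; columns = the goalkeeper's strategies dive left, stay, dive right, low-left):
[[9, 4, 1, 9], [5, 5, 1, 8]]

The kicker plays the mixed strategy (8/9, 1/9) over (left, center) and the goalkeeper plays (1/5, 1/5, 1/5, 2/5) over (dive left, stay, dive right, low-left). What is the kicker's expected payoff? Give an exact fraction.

283/45

Against (1/5, 1/5, 1/5, 2/5), each row's expected payoff is left: 32/5; center: 27/5.
Taking the (8/9, 1/9)-weighted average: (8/9)·(32/5) + (1/9)·(27/5) = 283/45.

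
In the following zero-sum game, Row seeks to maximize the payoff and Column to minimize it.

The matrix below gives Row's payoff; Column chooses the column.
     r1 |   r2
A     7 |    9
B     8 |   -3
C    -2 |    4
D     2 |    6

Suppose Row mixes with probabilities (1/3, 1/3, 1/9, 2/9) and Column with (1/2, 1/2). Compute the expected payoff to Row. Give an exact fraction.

9/2

Against (1/2, 1/2), each row's expected payoff is A: 8; B: 5/2; C: 1; D: 4.
Taking the (1/3, 1/3, 1/9, 2/9)-weighted average: (1/3)·(8) + (1/3)·(5/2) + (1/9)·(1) + (2/9)·(4) = 9/2.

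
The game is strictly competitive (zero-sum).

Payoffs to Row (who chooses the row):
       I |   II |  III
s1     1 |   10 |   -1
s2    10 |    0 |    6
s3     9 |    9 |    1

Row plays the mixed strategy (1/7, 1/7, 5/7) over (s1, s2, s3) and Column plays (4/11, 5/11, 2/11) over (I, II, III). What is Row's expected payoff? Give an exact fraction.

519/77

Against (4/11, 5/11, 2/11), each row's expected payoff is s1: 52/11; s2: 52/11; s3: 83/11.
Taking the (1/7, 1/7, 5/7)-weighted average: (1/7)·(52/11) + (1/7)·(52/11) + (5/7)·(83/11) = 519/77.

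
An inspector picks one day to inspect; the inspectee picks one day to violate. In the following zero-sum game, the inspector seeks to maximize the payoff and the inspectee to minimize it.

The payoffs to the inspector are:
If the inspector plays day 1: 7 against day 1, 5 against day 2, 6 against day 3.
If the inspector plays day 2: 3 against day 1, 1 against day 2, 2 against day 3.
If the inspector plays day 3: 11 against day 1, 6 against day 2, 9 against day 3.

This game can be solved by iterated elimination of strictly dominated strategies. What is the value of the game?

Row day 1 is strictly dominated by row day 3 (11>7, 6>5, 9>6); eliminate day 1.
Row day 2 is strictly dominated by row day 3 (11>3, 6>1, 9>2); eliminate day 2.
Column day 3 is strictly dominated by day 2 for the inspectee (6<9); eliminate day 3.
Column day 1 is strictly dominated by day 2 for the inspectee (6<11); eliminate day 1.
Only (day 3, day 2) remains, with payoff 6.

6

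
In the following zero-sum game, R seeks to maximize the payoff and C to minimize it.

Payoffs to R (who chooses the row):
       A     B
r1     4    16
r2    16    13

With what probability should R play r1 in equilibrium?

1/5

Row minima are 4 and 13, so R's maximin is 13; column maxima are 16 and 16, so C's minimax is 16. These differ, so the equilibrium is in mixed strategies.
Let R play r1 with probability p. C is indifferent when 4p + 16(1−p) = 16p + 13(1−p), giving p = 1/5.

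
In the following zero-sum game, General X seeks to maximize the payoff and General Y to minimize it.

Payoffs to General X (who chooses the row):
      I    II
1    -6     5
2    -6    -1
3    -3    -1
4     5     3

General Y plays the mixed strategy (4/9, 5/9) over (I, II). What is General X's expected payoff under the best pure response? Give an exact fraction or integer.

1: (-6)·(4/9) + (5)·(5/9) = 1/9.
2: (-6)·(4/9) + (-1)·(5/9) = -29/9.
3: (-3)·(4/9) + (-1)·(5/9) = -17/9.
4: (5)·(4/9) + (3)·(5/9) = 35/9.
The best pure response is 4 with expected payoff 35/9.

35/9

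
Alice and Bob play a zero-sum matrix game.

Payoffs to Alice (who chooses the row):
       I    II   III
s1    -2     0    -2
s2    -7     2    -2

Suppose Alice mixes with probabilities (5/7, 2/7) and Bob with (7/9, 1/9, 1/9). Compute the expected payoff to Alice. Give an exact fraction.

-178/63

Against (7/9, 1/9, 1/9), each row's expected payoff is s1: -16/9; s2: -49/9.
Taking the (5/7, 2/7)-weighted average: (5/7)·(-16/9) + (2/7)·(-49/9) = -178/63.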